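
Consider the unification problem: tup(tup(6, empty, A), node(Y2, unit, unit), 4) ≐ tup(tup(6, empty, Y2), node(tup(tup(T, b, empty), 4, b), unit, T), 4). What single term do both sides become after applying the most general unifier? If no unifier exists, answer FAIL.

tup(tup(6, empty, tup(tup(unit, b, empty), 4, b)), node(tup(tup(unit, b, empty), 4, b), unit, unit), 4)

Decompose tup/3: tup(6, empty, A) ≐ tup(6, empty, Y2),  node(Y2, unit, unit) ≐ node(tup(tup(T, b, empty), 4, b), unit, T),  4 ≐ 4.
Decompose tup/3: 6 ≐ 6,  empty ≐ empty,  A ≐ Y2.
Delete trivial equation 6 ≐ 6.
Delete trivial equation empty ≐ empty.
Bind A := Y2; no other remaining equation mentions A.
Decompose node/3: Y2 ≐ tup(tup(T, b, empty), 4, b),  unit ≐ unit,  unit ≐ T.
Bind Y2 := tup(tup(T, b, empty), 4, b); no other remaining equation mentions Y2. Substituting into the earlier binding gives A := tup(tup(T, b, empty), 4, b).
Delete trivial equation unit ≐ unit.
Bind T := unit; no other remaining equation mentions T. Substituting into the earlier bindings gives A := tup(tup(unit, b, empty), 4, b), Y2 := tup(tup(unit, b, empty), 4, b).
Delete trivial equation 4 ≐ 4.
Applying the MGU to either side gives tup(tup(6, empty, tup(tup(unit, b, empty), 4, b)), node(tup(tup(unit, b, empty), 4, b), unit, unit), 4).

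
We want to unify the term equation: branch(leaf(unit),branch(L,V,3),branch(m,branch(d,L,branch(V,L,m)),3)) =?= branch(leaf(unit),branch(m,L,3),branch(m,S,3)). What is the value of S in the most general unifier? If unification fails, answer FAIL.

Decompose branch/3: leaf(unit) =?= leaf(unit),  branch(L,V,3) =?= branch(m,L,3),  branch(m,branch(d,L,branch(V,L,m)),3) =?= branch(m,S,3).
Delete trivial equation leaf(unit) =?= leaf(unit).
Decompose branch/3: L =?= m,  V =?= L,  3 =?= 3.
Bind L := m; substituting into the 2 remaining equations that mention L gives: V =?= m,  branch(m,branch(d,m,branch(V,m,m)),3) =?= branch(m,S,3).
Bind V := m; substituting into the one remaining equation that mentions V gives: branch(m,branch(d,m,branch(m,m,m)),3) =?= branch(m,S,3).
Delete trivial equation 3 =?= 3.
Decompose branch/3: m =?= m,  branch(d,m,branch(m,m,m)) =?= S,  3 =?= 3.
Delete trivial equation m =?= m.
Bind S := branch(d,m,branch(m,m,m)); no other remaining equation mentions S.
Delete trivial equation 3 =?= 3.
MGU = { L := m, V := m, S := branch(d,m,branch(m,m,m)) }, so S := branch(d,m,branch(m,m,m)).

branch(d,m,branch(m,m,m))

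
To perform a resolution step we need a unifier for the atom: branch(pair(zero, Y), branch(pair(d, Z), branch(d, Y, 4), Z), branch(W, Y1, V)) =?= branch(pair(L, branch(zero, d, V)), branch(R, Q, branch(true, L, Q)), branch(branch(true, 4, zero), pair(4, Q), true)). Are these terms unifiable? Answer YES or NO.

Decompose branch/3: pair(zero, Y) =?= pair(L, branch(zero, d, V)),  branch(pair(d, Z), branch(d, Y, 4), Z) =?= branch(R, Q, branch(true, L, Q)),  branch(W, Y1, V) =?= branch(branch(true, 4, zero), pair(4, Q), true).
Decompose pair/2: zero =?= L,  Y =?= branch(zero, d, V).
Bind L := zero; substituting into the one remaining equation that mentions L gives: branch(pair(d, Z), branch(d, Y, 4), Z) =?= branch(R, Q, branch(true, zero, Q)).
Bind Y := branch(zero, d, V); substituting into the one remaining equation that mentions Y gives: branch(pair(d, Z), branch(d, branch(zero, d, V), 4), Z) =?= branch(R, Q, branch(true, zero, Q)).
Decompose branch/3: pair(d, Z) =?= R,  branch(d, branch(zero, d, V), 4) =?= Q,  Z =?= branch(true, zero, Q).
Bind R := pair(d, Z); no other remaining equation mentions R.
Bind Q := branch(d, branch(zero, d, V), 4); substituting into the remaining equations gives: Z =?= branch(true, zero, branch(d, branch(zero, d, V), 4)),  branch(W, Y1, V) =?= branch(branch(true, 4, zero), pair(4, branch(d, branch(zero, d, V), 4)), true).
Bind Z := branch(true, zero, branch(d, branch(zero, d, V), 4)); no other remaining equation mentions Z. Substituting into the earlier binding gives R := pair(d, branch(true, zero, branch(d, branch(zero, d, V), 4))).
Decompose branch/3: W =?= branch(true, 4, zero),  Y1 =?= pair(4, branch(d, branch(zero, d, V), 4)),  V =?= true.
Bind W := branch(true, 4, zero); no other remaining equation mentions W.
Bind Y1 := pair(4, branch(d, branch(zero, d, V), 4)); no other remaining equation mentions Y1.
Bind V := true. Substituting into the earlier bindings gives Y := branch(zero, d, true), R := pair(d, branch(true, zero, branch(d, branch(zero, d, true), 4))), Q := branch(d, branch(zero, d, true), 4), Z := branch(true, zero, branch(d, branch(zero, d, true), 4)), Y1 := pair(4, branch(d, branch(zero, d, true), 4)).
No equations remain and no clash or occurs-check failure arose, so a unifier exists.

YES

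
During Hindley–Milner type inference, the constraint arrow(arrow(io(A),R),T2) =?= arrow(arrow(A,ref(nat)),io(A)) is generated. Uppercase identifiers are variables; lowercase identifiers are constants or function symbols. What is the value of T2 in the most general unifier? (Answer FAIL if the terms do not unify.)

FAIL

Decompose arrow/2: arrow(io(A),R) =?= arrow(A,ref(nat)),  T2 =?= io(A).
Decompose arrow/2: io(A) =?= A,  R =?= ref(nat).
Occurs check fails: A occurs in io(A); the equation A =?= io(A) has no finite solution.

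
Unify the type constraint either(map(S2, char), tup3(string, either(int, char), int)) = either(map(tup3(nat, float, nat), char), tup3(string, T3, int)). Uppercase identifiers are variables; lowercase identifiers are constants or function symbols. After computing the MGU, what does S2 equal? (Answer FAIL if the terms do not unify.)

Decompose either/2: map(S2, char) = map(tup3(nat, float, nat), char),  tup3(string, either(int, char), int) = tup3(string, T3, int).
Decompose map/2: S2 = tup3(nat, float, nat),  char = char.
Bind S2 := tup3(nat, float, nat); no other remaining equation mentions S2.
Delete trivial equation char = char.
Decompose tup3/3: string = string,  either(int, char) = T3,  int = int.
Delete trivial equation string = string.
Bind T3 := either(int, char); no other remaining equation mentions T3.
Delete trivial equation int = int.
MGU = { S2 := tup3(nat, float, nat), T3 := either(int, char) }, so S2 := tup3(nat, float, nat).

tup3(nat, float, nat)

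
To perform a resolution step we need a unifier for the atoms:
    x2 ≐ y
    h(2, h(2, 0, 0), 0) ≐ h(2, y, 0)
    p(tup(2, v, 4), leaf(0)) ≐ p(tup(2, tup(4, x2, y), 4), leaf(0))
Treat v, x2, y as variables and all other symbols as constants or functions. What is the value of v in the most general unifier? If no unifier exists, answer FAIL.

tup(4, h(2, 0, 0), h(2, 0, 0))

Bind x2 := y; substituting into the one remaining equation that mentions x2 gives: p(tup(2, v, 4), leaf(0)) ≐ p(tup(2, tup(4, y, y), 4), leaf(0)).
Decompose h/3: 2 ≐ 2,  h(2, 0, 0) ≐ y,  0 ≐ 0.
Delete trivial equation 2 ≐ 2.
Bind y := h(2, 0, 0); substituting into the one remaining equation that mentions y gives: p(tup(2, v, 4), leaf(0)) ≐ p(tup(2, tup(4, h(2, 0, 0), h(2, 0, 0)), 4), leaf(0)). Substituting into the earlier binding gives x2 := h(2, 0, 0).
Delete trivial equation 0 ≐ 0.
Decompose p/2: tup(2, v, 4) ≐ tup(2, tup(4, h(2, 0, 0), h(2, 0, 0)), 4),  leaf(0) ≐ leaf(0).
Decompose tup/3: 2 ≐ 2,  v ≐ tup(4, h(2, 0, 0), h(2, 0, 0)),  4 ≐ 4.
Delete trivial equation 2 ≐ 2.
Bind v := tup(4, h(2, 0, 0), h(2, 0, 0)); no other remaining equation mentions v.
Delete trivial equation 4 ≐ 4.
Delete trivial equation leaf(0) ≐ leaf(0).
MGU = { x2 ↦ h(2, 0, 0), y ↦ h(2, 0, 0), v ↦ tup(4, h(2, 0, 0), h(2, 0, 0)) }, so v ↦ tup(4, h(2, 0, 0), h(2, 0, 0)).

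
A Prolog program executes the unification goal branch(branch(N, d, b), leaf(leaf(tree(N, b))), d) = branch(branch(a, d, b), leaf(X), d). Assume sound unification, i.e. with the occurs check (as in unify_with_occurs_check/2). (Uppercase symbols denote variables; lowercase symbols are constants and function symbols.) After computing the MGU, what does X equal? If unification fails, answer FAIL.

leaf(tree(a, b))

Decompose branch/3: branch(N, d, b) = branch(a, d, b),  leaf(leaf(tree(N, b))) = leaf(X),  d = d.
Decompose branch/3: N = a,  d = d,  b = b.
Bind N := a; substituting into the one remaining equation that mentions N gives: leaf(leaf(tree(a, b))) = leaf(X).
Delete trivial equation d = d.
Delete trivial equation b = b.
Decompose leaf/1: leaf(tree(a, b)) = X.
Bind X := leaf(tree(a, b)); no other remaining equation mentions X.
Delete trivial equation d = d.
MGU = { N = a, X = leaf(tree(a, b)) }, so X = leaf(tree(a, b)).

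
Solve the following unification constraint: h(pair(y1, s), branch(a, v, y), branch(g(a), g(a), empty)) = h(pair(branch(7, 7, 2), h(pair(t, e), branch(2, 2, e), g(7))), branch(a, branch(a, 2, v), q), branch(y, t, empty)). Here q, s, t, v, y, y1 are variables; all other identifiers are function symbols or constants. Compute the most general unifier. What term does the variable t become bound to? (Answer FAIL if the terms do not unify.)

Decompose h/3: pair(y1, s) = pair(branch(7, 7, 2), h(pair(t, e), branch(2, 2, e), g(7))),  branch(a, v, y) = branch(a, branch(a, 2, v), q),  branch(g(a), g(a), empty) = branch(y, t, empty).
Decompose pair/2: y1 = branch(7, 7, 2),  s = h(pair(t, e), branch(2, 2, e), g(7)).
Bind y1 := branch(7, 7, 2); no other remaining equation mentions y1.
Bind s := h(pair(t, e), branch(2, 2, e), g(7)); no other remaining equation mentions s.
Decompose branch/3: a = a,  v = branch(a, 2, v),  y = q.
Delete trivial equation a = a.
Occurs check fails: v occurs in branch(a, 2, v); the equation v = branch(a, 2, v) has no finite solution.

FAIL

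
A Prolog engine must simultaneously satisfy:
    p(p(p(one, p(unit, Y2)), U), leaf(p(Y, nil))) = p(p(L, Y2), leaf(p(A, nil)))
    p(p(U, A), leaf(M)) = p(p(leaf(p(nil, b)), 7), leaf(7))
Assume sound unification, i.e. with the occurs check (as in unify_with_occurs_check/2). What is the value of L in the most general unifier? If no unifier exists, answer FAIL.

Decompose p/2: p(p(one, p(unit, Y2)), U) = p(L, Y2),  leaf(p(Y, nil)) = leaf(p(A, nil)).
Decompose p/2: p(one, p(unit, Y2)) = L,  U = Y2.
Bind L := p(one, p(unit, Y2)); no other remaining equation mentions L.
Bind U := Y2; substituting into the one remaining equation that mentions U gives: p(p(Y2, A), leaf(M)) = p(p(leaf(p(nil, b)), 7), leaf(7)).
Decompose leaf/1: p(Y, nil) = p(A, nil).
Decompose p/2: Y = A,  nil = nil.
Bind Y := A; no other remaining equation mentions Y.
Delete trivial equation nil = nil.
Decompose p/2: p(Y2, A) = p(leaf(p(nil, b)), 7),  leaf(M) = leaf(7).
Decompose p/2: Y2 = leaf(p(nil, b)),  A = 7.
Bind Y2 := leaf(p(nil, b)); no other remaining equation mentions Y2. Substituting into the earlier bindings gives L := p(one, p(unit, leaf(p(nil, b)))), U := leaf(p(nil, b)).
Bind A := 7; no other remaining equation mentions A. Substituting into the earlier binding gives Y := 7.
Decompose leaf/1: M = 7.
Bind M := 7.
MGU = { L = p(one, p(unit, leaf(p(nil, b)))), U = leaf(p(nil, b)), Y = 7, Y2 = leaf(p(nil, b)), A = 7, M = 7 }, so L = p(one, p(unit, leaf(p(nil, b)))).

p(one, p(unit, leaf(p(nil, b))))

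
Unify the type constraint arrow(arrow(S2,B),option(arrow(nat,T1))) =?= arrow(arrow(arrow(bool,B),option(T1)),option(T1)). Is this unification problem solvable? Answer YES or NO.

Decompose arrow/2: arrow(S2,B) =?= arrow(arrow(bool,B),option(T1)),  option(arrow(nat,T1)) =?= option(T1).
Decompose arrow/2: S2 =?= arrow(bool,B),  B =?= option(T1).
Bind S2 := arrow(bool,B); no other remaining equation mentions S2.
Bind B := option(T1); no other remaining equation mentions B. Substituting into the earlier binding gives S2 := arrow(bool,option(T1)).
Decompose option/1: arrow(nat,T1) =?= T1.
Occurs check fails: T1 occurs in arrow(nat,T1); the equation T1 =?= arrow(nat,T1) has no finite solution.

NO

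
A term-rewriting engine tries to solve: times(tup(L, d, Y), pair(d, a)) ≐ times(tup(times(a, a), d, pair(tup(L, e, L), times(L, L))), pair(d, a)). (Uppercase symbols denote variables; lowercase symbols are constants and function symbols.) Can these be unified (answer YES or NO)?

YES

Decompose times/2: tup(L, d, Y) ≐ tup(times(a, a), d, pair(tup(L, e, L), times(L, L))),  pair(d, a) ≐ pair(d, a).
Decompose tup/3: L ≐ times(a, a),  d ≐ d,  Y ≐ pair(tup(L, e, L), times(L, L)).
Bind L := times(a, a); substituting into the one remaining equation that mentions L gives: Y ≐ pair(tup(times(a, a), e, times(a, a)), times(times(a, a), times(a, a))).
Delete trivial equation d ≐ d.
Bind Y := pair(tup(times(a, a), e, times(a, a)), times(times(a, a), times(a, a))); no other remaining equation mentions Y.
Delete trivial equation pair(d, a) ≐ pair(d, a).
No equations remain and no clash or occurs-check failure arose, so a unifier exists.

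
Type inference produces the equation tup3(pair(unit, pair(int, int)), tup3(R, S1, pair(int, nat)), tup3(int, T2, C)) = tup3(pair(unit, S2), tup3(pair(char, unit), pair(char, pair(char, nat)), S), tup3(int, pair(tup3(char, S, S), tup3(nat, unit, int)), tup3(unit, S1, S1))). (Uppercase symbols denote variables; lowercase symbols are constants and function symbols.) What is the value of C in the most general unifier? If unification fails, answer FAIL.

tup3(unit, pair(char, pair(char, nat)), pair(char, pair(char, nat)))

Decompose tup3/3: pair(unit, pair(int, int)) = pair(unit, S2),  tup3(R, S1, pair(int, nat)) = tup3(pair(char, unit), pair(char, pair(char, nat)), S),  tup3(int, T2, C) = tup3(int, pair(tup3(char, S, S), tup3(nat, unit, int)), tup3(unit, S1, S1)).
Decompose pair/2: unit = unit,  pair(int, int) = S2.
Delete trivial equation unit = unit.
Bind S2 := pair(int, int); no other remaining equation mentions S2.
Decompose tup3/3: R = pair(char, unit),  S1 = pair(char, pair(char, nat)),  pair(int, nat) = S.
Bind R := pair(char, unit); no other remaining equation mentions R.
Bind S1 := pair(char, pair(char, nat)); substituting into the one remaining equation that mentions S1 gives: tup3(int, T2, C) = tup3(int, pair(tup3(char, S, S), tup3(nat, unit, int)), tup3(unit, pair(char, pair(char, nat)), pair(char, pair(char, nat)))).
Bind S := pair(int, nat); substituting into the remaining equation gives: tup3(int, T2, C) = tup3(int, pair(tup3(char, pair(int, nat), pair(int, nat)), tup3(nat, unit, int)), tup3(unit, pair(char, pair(char, nat)), pair(char, pair(char, nat)))).
Decompose tup3/3: int = int,  T2 = pair(tup3(char, pair(int, nat), pair(int, nat)), tup3(nat, unit, int)),  C = tup3(unit, pair(char, pair(char, nat)), pair(char, pair(char, nat))).
Delete trivial equation int = int.
Bind T2 := pair(tup3(char, pair(int, nat), pair(int, nat)), tup3(nat, unit, int)); no other remaining equation mentions T2.
Bind C := tup3(unit, pair(char, pair(char, nat)), pair(char, pair(char, nat))).
MGU = { S2 := pair(int, int), R := pair(char, unit), S1 := pair(char, pair(char, nat)), S := pair(int, nat), T2 := pair(tup3(char, pair(int, nat), pair(int, nat)), tup3(nat, unit, int)), C := tup3(unit, pair(char, pair(char, nat)), pair(char, pair(char, nat))) }, so C := tup3(unit, pair(char, pair(char, nat)), pair(char, pair(char, nat))).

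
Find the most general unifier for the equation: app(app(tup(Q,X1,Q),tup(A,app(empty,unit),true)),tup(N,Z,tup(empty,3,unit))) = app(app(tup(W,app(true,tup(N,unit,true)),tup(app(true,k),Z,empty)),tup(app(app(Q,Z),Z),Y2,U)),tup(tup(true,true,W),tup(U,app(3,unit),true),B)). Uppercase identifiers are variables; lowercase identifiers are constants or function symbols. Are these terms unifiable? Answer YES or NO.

Decompose app/2: app(tup(Q,X1,Q),tup(A,app(empty,unit),true)) = app(tup(W,app(true,tup(N,unit,true)),tup(app(true,k),Z,empty)),tup(app(app(Q,Z),Z),Y2,U)),  tup(N,Z,tup(empty,3,unit)) = tup(tup(true,true,W),tup(U,app(3,unit),true),B).
Decompose app/2: tup(Q,X1,Q) = tup(W,app(true,tup(N,unit,true)),tup(app(true,k),Z,empty)),  tup(A,app(empty,unit),true) = tup(app(app(Q,Z),Z),Y2,U).
Decompose tup/3: Q = W,  X1 = app(true,tup(N,unit,true)),  Q = tup(app(true,k),Z,empty).
Bind Q := W; substituting into the 2 remaining equations that mention Q gives: W = tup(app(true,k),Z,empty),  tup(A,app(empty,unit),true) = tup(app(app(W,Z),Z),Y2,U).
Bind X1 := app(true,tup(N,unit,true)); no other remaining equation mentions X1.
Bind W := tup(app(true,k),Z,empty); substituting into the remaining equations gives: tup(A,app(empty,unit),true) = tup(app(app(tup(app(true,k),Z,empty),Z),Z),Y2,U),  tup(N,Z,tup(empty,3,unit)) = tup(tup(true,true,tup(app(true,k),Z,empty)),tup(U,app(3,unit),true),B). Substituting into the earlier binding gives Q := tup(app(true,k),Z,empty).
Decompose tup/3: A = app(app(tup(app(true,k),Z,empty),Z),Z),  app(empty,unit) = Y2,  true = U.
Bind A := app(app(tup(app(true,k),Z,empty),Z),Z); no other remaining equation mentions A.
Bind Y2 := app(empty,unit); no other remaining equation mentions Y2.
Bind U := true; substituting into the remaining equation gives: tup(N,Z,tup(empty,3,unit)) = tup(tup(true,true,tup(app(true,k),Z,empty)),tup(true,app(3,unit),true),B).
Decompose tup/3: N = tup(true,true,tup(app(true,k),Z,empty)),  Z = tup(true,app(3,unit),true),  tup(empty,3,unit) = B.
Bind N := tup(true,true,tup(app(true,k),Z,empty)); no other remaining equation mentions N. Substituting into the earlier binding gives X1 := app(true,tup(tup(true,true,tup(app(true,k),Z,empty)),unit,true)).
Bind Z := tup(true,app(3,unit),true); no other remaining equation mentions Z. Substituting into the earlier bindings gives Q := tup(app(true,k),tup(true,app(3,unit),true),empty), X1 := app(true,tup(tup(true,true,tup(app(true,k),tup(true,app(3,unit),true),empty)),unit,true)), W := tup(app(true,k),tup(true,app(3,unit),true),empty), A := app(app(tup(app(true,k),tup(true,app(3,unit),true),empty),tup(true,app(3,unit),true)),tup(true,app(3,unit),true)), N := tup(true,true,tup(app(true,k),tup(true,app(3,unit),true),empty)).
Bind B := tup(empty,3,unit).
No equations remain and no clash or occurs-check failure arose, so a unifier exists.

YES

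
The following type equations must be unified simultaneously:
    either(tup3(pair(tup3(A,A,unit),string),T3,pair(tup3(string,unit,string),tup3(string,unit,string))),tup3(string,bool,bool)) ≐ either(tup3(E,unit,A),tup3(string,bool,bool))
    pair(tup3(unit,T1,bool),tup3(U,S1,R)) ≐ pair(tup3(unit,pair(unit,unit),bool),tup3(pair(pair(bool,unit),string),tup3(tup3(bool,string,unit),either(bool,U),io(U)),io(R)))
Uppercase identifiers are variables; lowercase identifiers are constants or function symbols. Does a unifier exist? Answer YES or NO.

NO

Decompose either/2: tup3(pair(tup3(A,A,unit),string),T3,pair(tup3(string,unit,string),tup3(string,unit,string))) ≐ tup3(E,unit,A),  tup3(string,bool,bool) ≐ tup3(string,bool,bool).
Decompose tup3/3: pair(tup3(A,A,unit),string) ≐ E,  T3 ≐ unit,  pair(tup3(string,unit,string),tup3(string,unit,string)) ≐ A.
Bind E := pair(tup3(A,A,unit),string); no other remaining equation mentions E.
Bind T3 := unit; no other remaining equation mentions T3.
Bind A := pair(tup3(string,unit,string),tup3(string,unit,string)); no other remaining equation mentions A. Substituting into the earlier binding gives E := pair(tup3(pair(tup3(string,unit,string),tup3(string,unit,string)),pair(tup3(string,unit,string),tup3(string,unit,string)),unit),string).
Delete trivial equation tup3(string,bool,bool) ≐ tup3(string,bool,bool).
Decompose pair/2: tup3(unit,T1,bool) ≐ tup3(unit,pair(unit,unit),bool),  tup3(U,S1,R) ≐ tup3(pair(pair(bool,unit),string),tup3(tup3(bool,string,unit),either(bool,U),io(U)),io(R)).
Decompose tup3/3: unit ≐ unit,  T1 ≐ pair(unit,unit),  bool ≐ bool.
Delete trivial equation unit ≐ unit.
Bind T1 := pair(unit,unit); no other remaining equation mentions T1.
Delete trivial equation bool ≐ bool.
Decompose tup3/3: U ≐ pair(pair(bool,unit),string),  S1 ≐ tup3(tup3(bool,string,unit),either(bool,U),io(U)),  R ≐ io(R).
Bind U := pair(pair(bool,unit),string); substituting into the one remaining equation that mentions U gives: S1 ≐ tup3(tup3(bool,string,unit),either(bool,pair(pair(bool,unit),string)),io(pair(pair(bool,unit),string))).
Bind S1 := tup3(tup3(bool,string,unit),either(bool,pair(pair(bool,unit),string)),io(pair(pair(bool,unit),string))); no other remaining equation mentions S1.
Occurs check fails: R occurs in io(R); the equation R ≐ io(R) has no finite solution.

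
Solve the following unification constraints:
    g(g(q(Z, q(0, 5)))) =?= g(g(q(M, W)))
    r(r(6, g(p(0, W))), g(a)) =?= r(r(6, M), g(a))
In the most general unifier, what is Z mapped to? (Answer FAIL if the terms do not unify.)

Decompose g/1: g(q(Z, q(0, 5))) =?= g(q(M, W)).
Decompose g/1: q(Z, q(0, 5)) =?= q(M, W).
Decompose q/2: Z =?= M,  q(0, 5) =?= W.
Bind Z := M; no other remaining equation mentions Z.
Bind W := q(0, 5); substituting into the remaining equation gives: r(r(6, g(p(0, q(0, 5)))), g(a)) =?= r(r(6, M), g(a)).
Decompose r/2: r(6, g(p(0, q(0, 5)))) =?= r(6, M),  g(a) =?= g(a).
Decompose r/2: 6 =?= 6,  g(p(0, q(0, 5))) =?= M.
Delete trivial equation 6 =?= 6.
Bind M := g(p(0, q(0, 5))); no other remaining equation mentions M. Substituting into the earlier binding gives Z := g(p(0, q(0, 5))).
Delete trivial equation g(a) =?= g(a).
MGU = { Z -> g(p(0, q(0, 5))), W -> q(0, 5), M -> g(p(0, q(0, 5))) }, so Z -> g(p(0, q(0, 5))).

g(p(0, q(0, 5)))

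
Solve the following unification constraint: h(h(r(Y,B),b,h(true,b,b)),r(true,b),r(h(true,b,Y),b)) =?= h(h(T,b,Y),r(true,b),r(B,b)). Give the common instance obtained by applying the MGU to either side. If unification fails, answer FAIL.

h(h(r(h(true,b,b),h(true,b,h(true,b,b))),b,h(true,b,b)),r(true,b),r(h(true,b,h(true,b,b)),b))

Decompose h/3: h(r(Y,B),b,h(true,b,b)) =?= h(T,b,Y),  r(true,b) =?= r(true,b),  r(h(true,b,Y),b) =?= r(B,b).
Decompose h/3: r(Y,B) =?= T,  b =?= b,  h(true,b,b) =?= Y.
Bind T := r(Y,B); no other remaining equation mentions T.
Delete trivial equation b =?= b.
Bind Y := h(true,b,b); substituting into the one remaining equation that mentions Y gives: r(h(true,b,h(true,b,b)),b) =?= r(B,b). Substituting into the earlier binding gives T := r(h(true,b,b),B).
Delete trivial equation r(true,b) =?= r(true,b).
Decompose r/2: h(true,b,h(true,b,b)) =?= B,  b =?= b.
Bind B := h(true,b,h(true,b,b)); no other remaining equation mentions B. Substituting into the earlier binding gives T := r(h(true,b,b),h(true,b,h(true,b,b))).
Delete trivial equation b =?= b.
Applying the MGU to either side gives h(h(r(h(true,b,b),h(true,b,h(true,b,b))),b,h(true,b,b)),r(true,b),r(h(true,b,h(true,b,b)),b)).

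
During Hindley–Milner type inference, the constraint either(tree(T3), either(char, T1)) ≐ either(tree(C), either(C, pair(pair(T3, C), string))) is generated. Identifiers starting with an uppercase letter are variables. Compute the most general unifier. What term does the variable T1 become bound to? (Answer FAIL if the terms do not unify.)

pair(pair(char, char), string)

Decompose either/2: tree(T3) ≐ tree(C),  either(char, T1) ≐ either(C, pair(pair(T3, C), string)).
Decompose tree/1: T3 ≐ C.
Bind T3 := C; substituting into the remaining equation gives: either(char, T1) ≐ either(C, pair(pair(C, C), string)).
Decompose either/2: char ≐ C,  T1 ≐ pair(pair(C, C), string).
Bind C := char; substituting into the remaining equation gives: T1 ≐ pair(pair(char, char), string). Substituting into the earlier binding gives T3 := char.
Bind T1 := pair(pair(char, char), string).
MGU = { T3 -> char, C -> char, T1 -> pair(pair(char, char), string) }, so T1 -> pair(pair(char, char), string).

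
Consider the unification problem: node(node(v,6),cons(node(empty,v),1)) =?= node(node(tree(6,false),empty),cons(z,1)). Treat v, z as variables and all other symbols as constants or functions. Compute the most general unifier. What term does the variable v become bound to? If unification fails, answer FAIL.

Decompose node/2: node(v,6) =?= node(tree(6,false),empty),  cons(node(empty,v),1) =?= cons(z,1).
Decompose node/2: v =?= tree(6,false),  6 =?= empty.
Bind v := tree(6,false); substituting into the one remaining equation that mentions v gives: cons(node(empty,tree(6,false)),1) =?= cons(z,1).
Clash: constants 6 and empty differ; no unifier exists.

FAIL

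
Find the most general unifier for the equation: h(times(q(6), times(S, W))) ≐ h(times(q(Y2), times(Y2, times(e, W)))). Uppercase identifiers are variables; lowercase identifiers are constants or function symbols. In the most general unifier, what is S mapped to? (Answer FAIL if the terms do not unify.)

FAIL

Decompose h/1: times(q(6), times(S, W)) ≐ times(q(Y2), times(Y2, times(e, W))).
Decompose times/2: q(6) ≐ q(Y2),  times(S, W) ≐ times(Y2, times(e, W)).
Decompose q/1: 6 ≐ Y2.
Bind Y2 := 6; substituting into the remaining equation gives: times(S, W) ≐ times(6, times(e, W)).
Decompose times/2: S ≐ 6,  W ≐ times(e, W).
Bind S := 6; no other remaining equation mentions S.
Occurs check fails: W occurs in times(e, W); the equation W ≐ times(e, W) has no finite solution.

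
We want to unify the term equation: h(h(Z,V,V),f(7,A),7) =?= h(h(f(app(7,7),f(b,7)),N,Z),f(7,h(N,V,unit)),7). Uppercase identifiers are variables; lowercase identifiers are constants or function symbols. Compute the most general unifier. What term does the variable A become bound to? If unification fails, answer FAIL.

Decompose h/3: h(Z,V,V) =?= h(f(app(7,7),f(b,7)),N,Z),  f(7,A) =?= f(7,h(N,V,unit)),  7 =?= 7.
Decompose h/3: Z =?= f(app(7,7),f(b,7)),  V =?= N,  V =?= Z.
Bind Z := f(app(7,7),f(b,7)); substituting into the one remaining equation that mentions Z gives: V =?= f(app(7,7),f(b,7)).
Bind V := N; substituting into the 2 remaining equations that mention V gives: N =?= f(app(7,7),f(b,7)),  f(7,A) =?= f(7,h(N,N,unit)).
Bind N := f(app(7,7),f(b,7)); substituting into the one remaining equation that mentions N gives: f(7,A) =?= f(7,h(f(app(7,7),f(b,7)),f(app(7,7),f(b,7)),unit)). Substituting into the earlier binding gives V := f(app(7,7),f(b,7)).
Decompose f/2: 7 =?= 7,  A =?= h(f(app(7,7),f(b,7)),f(app(7,7),f(b,7)),unit).
Delete trivial equation 7 =?= 7.
Bind A := h(f(app(7,7),f(b,7)),f(app(7,7),f(b,7)),unit); no other remaining equation mentions A.
Delete trivial equation 7 =?= 7.
MGU = { Z -> f(app(7,7),f(b,7)), V -> f(app(7,7),f(b,7)), N -> f(app(7,7),f(b,7)), A -> h(f(app(7,7),f(b,7)),f(app(7,7),f(b,7)),unit) }, so A -> h(f(app(7,7),f(b,7)),f(app(7,7),f(b,7)),unit).

h(f(app(7,7),f(b,7)),f(app(7,7),f(b,7)),unit)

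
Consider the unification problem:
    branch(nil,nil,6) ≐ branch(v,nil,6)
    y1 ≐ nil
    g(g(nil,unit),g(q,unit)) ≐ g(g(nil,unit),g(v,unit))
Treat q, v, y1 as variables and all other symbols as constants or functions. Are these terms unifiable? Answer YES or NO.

YES

Decompose branch/3: nil ≐ v,  nil ≐ nil,  6 ≐ 6.
Bind v := nil; substituting into the one remaining equation that mentions v gives: g(g(nil,unit),g(q,unit)) ≐ g(g(nil,unit),g(nil,unit)).
Delete trivial equation nil ≐ nil.
Delete trivial equation 6 ≐ 6.
Bind y1 := nil; no other remaining equation mentions y1.
Decompose g/2: g(nil,unit) ≐ g(nil,unit),  g(q,unit) ≐ g(nil,unit).
Delete trivial equation g(nil,unit) ≐ g(nil,unit).
Decompose g/2: q ≐ nil,  unit ≐ unit.
Bind q := nil; no other remaining equation mentions q.
Delete trivial equation unit ≐ unit.
No equations remain and no clash or occurs-check failure arose, so a unifier exists.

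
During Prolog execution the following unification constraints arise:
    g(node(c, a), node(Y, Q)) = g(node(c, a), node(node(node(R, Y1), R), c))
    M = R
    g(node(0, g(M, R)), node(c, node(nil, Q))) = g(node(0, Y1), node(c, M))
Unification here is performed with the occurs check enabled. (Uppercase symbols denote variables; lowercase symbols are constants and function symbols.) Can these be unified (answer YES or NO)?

YES

Decompose g/2: node(c, a) = node(c, a),  node(Y, Q) = node(node(node(R, Y1), R), c).
Delete trivial equation node(c, a) = node(c, a).
Decompose node/2: Y = node(node(R, Y1), R),  Q = c.
Bind Y := node(node(R, Y1), R); no other remaining equation mentions Y.
Bind Q := c; substituting into the one remaining equation that mentions Q gives: g(node(0, g(M, R)), node(c, node(nil, c))) = g(node(0, Y1), node(c, M)).
Bind M := R; substituting into the remaining equation gives: g(node(0, g(R, R)), node(c, node(nil, c))) = g(node(0, Y1), node(c, R)).
Decompose g/2: node(0, g(R, R)) = node(0, Y1),  node(c, node(nil, c)) = node(c, R).
Decompose node/2: 0 = 0,  g(R, R) = Y1.
Delete trivial equation 0 = 0.
Bind Y1 := g(R, R); no other remaining equation mentions Y1. Substituting into the earlier binding gives Y := node(node(R, g(R, R)), R).
Decompose node/2: c = c,  node(nil, c) = R.
Delete trivial equation c = c.
Bind R := node(nil, c). Substituting into the earlier bindings gives Y := node(node(node(nil, c), g(node(nil, c), node(nil, c))), node(nil, c)), M := node(nil, c), Y1 := g(node(nil, c), node(nil, c)).
No equations remain and no clash or occurs-check failure arose, so a unifier exists.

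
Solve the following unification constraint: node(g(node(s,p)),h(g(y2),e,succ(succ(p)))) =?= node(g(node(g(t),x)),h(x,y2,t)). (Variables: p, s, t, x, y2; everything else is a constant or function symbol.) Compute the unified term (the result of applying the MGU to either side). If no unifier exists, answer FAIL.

node(g(node(g(succ(succ(g(e)))),g(e))),h(g(e),e,succ(succ(g(e)))))

Decompose node/2: g(node(s,p)) =?= g(node(g(t),x)),  h(g(y2),e,succ(succ(p))) =?= h(x,y2,t).
Decompose g/1: node(s,p) =?= node(g(t),x).
Decompose node/2: s =?= g(t),  p =?= x.
Bind s := g(t); no other remaining equation mentions s.
Bind p := x; substituting into the remaining equation gives: h(g(y2),e,succ(succ(x))) =?= h(x,y2,t).
Decompose h/3: g(y2) =?= x,  e =?= y2,  succ(succ(x)) =?= t.
Bind x := g(y2); substituting into the one remaining equation that mentions x gives: succ(succ(g(y2))) =?= t. Substituting into the earlier binding gives p := g(y2).
Bind y2 := e; substituting into the remaining equation gives: succ(succ(g(e))) =?= t. Substituting into the earlier bindings gives p := g(e), x := g(e).
Bind t := succ(succ(g(e))). Substituting into the earlier binding gives s := g(succ(succ(g(e)))).
Applying the MGU to either side gives node(g(node(g(succ(succ(g(e)))),g(e))),h(g(e),e,succ(succ(g(e))))).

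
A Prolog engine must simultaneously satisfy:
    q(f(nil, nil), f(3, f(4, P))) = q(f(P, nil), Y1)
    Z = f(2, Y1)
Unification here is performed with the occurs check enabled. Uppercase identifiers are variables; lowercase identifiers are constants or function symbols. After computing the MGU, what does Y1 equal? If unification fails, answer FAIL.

Decompose q/2: f(nil, nil) = f(P, nil),  f(3, f(4, P)) = Y1.
Decompose f/2: nil = P,  nil = nil.
Bind P := nil; substituting into the one remaining equation that mentions P gives: f(3, f(4, nil)) = Y1.
Delete trivial equation nil = nil.
Bind Y1 := f(3, f(4, nil)); substituting into the remaining equation gives: Z = f(2, f(3, f(4, nil))).
Bind Z := f(2, f(3, f(4, nil))).
MGU = { P -> nil, Y1 -> f(3, f(4, nil)), Z -> f(2, f(3, f(4, nil))) }, so Y1 -> f(3, f(4, nil)).

f(3, f(4, nil))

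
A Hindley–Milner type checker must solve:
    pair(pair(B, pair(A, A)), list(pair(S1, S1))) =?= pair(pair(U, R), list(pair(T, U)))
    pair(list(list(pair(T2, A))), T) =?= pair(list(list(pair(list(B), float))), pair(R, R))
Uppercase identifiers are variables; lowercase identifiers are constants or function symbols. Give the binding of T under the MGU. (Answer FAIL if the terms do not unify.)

pair(pair(float, float), pair(float, float))

Decompose pair/2: pair(B, pair(A, A)) =?= pair(U, R),  list(pair(S1, S1)) =?= list(pair(T, U)).
Decompose pair/2: B =?= U,  pair(A, A) =?= R.
Bind B := U; substituting into the one remaining equation that mentions B gives: pair(list(list(pair(T2, A))), T) =?= pair(list(list(pair(list(U), float))), pair(R, R)).
Bind R := pair(A, A); substituting into the one remaining equation that mentions R gives: pair(list(list(pair(T2, A))), T) =?= pair(list(list(pair(list(U), float))), pair(pair(A, A), pair(A, A))).
Decompose list/1: pair(S1, S1) =?= pair(T, U).
Decompose pair/2: S1 =?= T,  S1 =?= U.
Bind S1 := T; substituting into the one remaining equation that mentions S1 gives: T =?= U.
Bind T := U; substituting into the remaining equation gives: pair(list(list(pair(T2, A))), U) =?= pair(list(list(pair(list(U), float))), pair(pair(A, A), pair(A, A))). Substituting into the earlier binding gives S1 := U.
Decompose pair/2: list(list(pair(T2, A))) =?= list(list(pair(list(U), float))),  U =?= pair(pair(A, A), pair(A, A)).
Decompose list/1: list(pair(T2, A)) =?= list(pair(list(U), float)).
Decompose list/1: pair(T2, A) =?= pair(list(U), float).
Decompose pair/2: T2 =?= list(U),  A =?= float.
Bind T2 := list(U); no other remaining equation mentions T2.
Bind A := float; substituting into the remaining equation gives: U =?= pair(pair(float, float), pair(float, float)). Substituting into the earlier binding gives R := pair(float, float).
Bind U := pair(pair(float, float), pair(float, float)). Substituting into the earlier bindings gives B := pair(pair(float, float), pair(float, float)), S1 := pair(pair(float, float), pair(float, float)), T := pair(pair(float, float), pair(float, float)), T2 := list(pair(pair(float, float), pair(float, float))).
MGU = { B ↦ pair(pair(float, float), pair(float, float)), R ↦ pair(float, float), S1 ↦ pair(pair(float, float), pair(float, float)), T ↦ pair(pair(float, float), pair(float, float)), T2 ↦ list(pair(pair(float, float), pair(float, float))), A ↦ float, U ↦ pair(pair(float, float), pair(float, float)) }, so T ↦ pair(pair(float, float), pair(float, float)).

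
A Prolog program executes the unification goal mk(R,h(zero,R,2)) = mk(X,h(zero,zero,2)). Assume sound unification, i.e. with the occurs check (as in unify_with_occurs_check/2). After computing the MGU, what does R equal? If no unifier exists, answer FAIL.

zero

Decompose mk/2: R = X,  h(zero,R,2) = h(zero,zero,2).
Bind R := X; substituting into the remaining equation gives: h(zero,X,2) = h(zero,zero,2).
Decompose h/3: zero = zero,  X = zero,  2 = 2.
Delete trivial equation zero = zero.
Bind X := zero; no other remaining equation mentions X. Substituting into the earlier binding gives R := zero.
Delete trivial equation 2 = 2.
MGU = { R -> zero, X -> zero }, so R -> zero.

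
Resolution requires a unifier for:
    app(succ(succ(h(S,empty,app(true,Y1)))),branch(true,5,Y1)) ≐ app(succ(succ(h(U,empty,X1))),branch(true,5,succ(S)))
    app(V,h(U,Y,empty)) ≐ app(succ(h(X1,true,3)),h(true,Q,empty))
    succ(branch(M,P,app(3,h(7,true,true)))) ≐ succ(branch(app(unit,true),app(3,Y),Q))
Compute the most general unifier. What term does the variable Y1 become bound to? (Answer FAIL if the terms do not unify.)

succ(true)

Decompose app/2: succ(succ(h(S,empty,app(true,Y1)))) ≐ succ(succ(h(U,empty,X1))),  branch(true,5,Y1) ≐ branch(true,5,succ(S)).
Decompose succ/1: succ(h(S,empty,app(true,Y1))) ≐ succ(h(U,empty,X1)).
Decompose succ/1: h(S,empty,app(true,Y1)) ≐ h(U,empty,X1).
Decompose h/3: S ≐ U,  empty ≐ empty,  app(true,Y1) ≐ X1.
Bind S := U; substituting into the one remaining equation that mentions S gives: branch(true,5,Y1) ≐ branch(true,5,succ(U)).
Delete trivial equation empty ≐ empty.
Bind X1 := app(true,Y1); substituting into the one remaining equation that mentions X1 gives: app(V,h(U,Y,empty)) ≐ app(succ(h(app(true,Y1),true,3)),h(true,Q,empty)).
Decompose branch/3: true ≐ true,  5 ≐ 5,  Y1 ≐ succ(U).
Delete trivial equation true ≐ true.
Delete trivial equation 5 ≐ 5.
Bind Y1 := succ(U); substituting into the one remaining equation that mentions Y1 gives: app(V,h(U,Y,empty)) ≐ app(succ(h(app(true,succ(U)),true,3)),h(true,Q,empty)). Substituting into the earlier binding gives X1 := app(true,succ(U)).
Decompose app/2: V ≐ succ(h(app(true,succ(U)),true,3)),  h(U,Y,empty) ≐ h(true,Q,empty).
Bind V := succ(h(app(true,succ(U)),true,3)); no other remaining equation mentions V.
Decompose h/3: U ≐ true,  Y ≐ Q,  empty ≐ empty.
Bind U := true; no other remaining equation mentions U. Substituting into the earlier bindings gives S := true, X1 := app(true,succ(true)), Y1 := succ(true), V := succ(h(app(true,succ(true)),true,3)).
Bind Y := Q; substituting into the one remaining equation that mentions Y gives: succ(branch(M,P,app(3,h(7,true,true)))) ≐ succ(branch(app(unit,true),app(3,Q),Q)).
Delete trivial equation empty ≐ empty.
Decompose succ/1: branch(M,P,app(3,h(7,true,true))) ≐ branch(app(unit,true),app(3,Q),Q).
Decompose branch/3: M ≐ app(unit,true),  P ≐ app(3,Q),  app(3,h(7,true,true)) ≐ Q.
Bind M := app(unit,true); no other remaining equation mentions M.
Bind P := app(3,Q); no other remaining equation mentions P.
Bind Q := app(3,h(7,true,true)). Substituting into the earlier bindings gives Y := app(3,h(7,true,true)), P := app(3,app(3,h(7,true,true))).
MGU = { S ↦ true, X1 ↦ app(true,succ(true)), Y1 ↦ succ(true), V ↦ succ(h(app(true,succ(true)),true,3)), U ↦ true, Y ↦ app(3,h(7,true,true)), M ↦ app(unit,true), P ↦ app(3,app(3,h(7,true,true))), Q ↦ app(3,h(7,true,true)) }, so Y1 ↦ succ(true).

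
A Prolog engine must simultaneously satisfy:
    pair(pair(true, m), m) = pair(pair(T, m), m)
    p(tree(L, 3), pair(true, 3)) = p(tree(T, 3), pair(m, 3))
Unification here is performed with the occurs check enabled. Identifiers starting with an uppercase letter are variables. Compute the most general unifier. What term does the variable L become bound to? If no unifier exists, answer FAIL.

FAIL

Decompose pair/2: pair(true, m) = pair(T, m),  m = m.
Decompose pair/2: true = T,  m = m.
Bind T := true; substituting into the one remaining equation that mentions T gives: p(tree(L, 3), pair(true, 3)) = p(tree(true, 3), pair(m, 3)).
Delete trivial equation m = m.
Delete trivial equation m = m.
Decompose p/2: tree(L, 3) = tree(true, 3),  pair(true, 3) = pair(m, 3).
Decompose tree/2: L = true,  3 = 3.
Bind L := true; no other remaining equation mentions L.
Delete trivial equation 3 = 3.
Decompose pair/2: true = m,  3 = 3.
Clash: constants true and m differ; no unifier exists.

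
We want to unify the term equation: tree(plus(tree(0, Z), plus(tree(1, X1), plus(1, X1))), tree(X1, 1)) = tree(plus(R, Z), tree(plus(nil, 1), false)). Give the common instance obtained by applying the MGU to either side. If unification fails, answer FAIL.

FAIL

Decompose tree/2: plus(tree(0, Z), plus(tree(1, X1), plus(1, X1))) = plus(R, Z),  tree(X1, 1) = tree(plus(nil, 1), false).
Decompose plus/2: tree(0, Z) = R,  plus(tree(1, X1), plus(1, X1)) = Z.
Bind R := tree(0, Z); no other remaining equation mentions R.
Bind Z := plus(tree(1, X1), plus(1, X1)); no other remaining equation mentions Z. Substituting into the earlier binding gives R := tree(0, plus(tree(1, X1), plus(1, X1))).
Decompose tree/2: X1 = plus(nil, 1),  1 = false.
Bind X1 := plus(nil, 1); no other remaining equation mentions X1. Substituting into the earlier bindings gives R := tree(0, plus(tree(1, plus(nil, 1)), plus(1, plus(nil, 1)))), Z := plus(tree(1, plus(nil, 1)), plus(1, plus(nil, 1))).
Clash: constants 1 and false differ; no unifier exists.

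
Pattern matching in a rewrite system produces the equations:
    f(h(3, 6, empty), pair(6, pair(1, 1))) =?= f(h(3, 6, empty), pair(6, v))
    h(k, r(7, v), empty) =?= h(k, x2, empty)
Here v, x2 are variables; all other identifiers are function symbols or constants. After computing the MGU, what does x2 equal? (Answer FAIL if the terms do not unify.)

Decompose f/2: h(3, 6, empty) =?= h(3, 6, empty),  pair(6, pair(1, 1)) =?= pair(6, v).
Delete trivial equation h(3, 6, empty) =?= h(3, 6, empty).
Decompose pair/2: 6 =?= 6,  pair(1, 1) =?= v.
Delete trivial equation 6 =?= 6.
Bind v := pair(1, 1); substituting into the remaining equation gives: h(k, r(7, pair(1, 1)), empty) =?= h(k, x2, empty).
Decompose h/3: k =?= k,  r(7, pair(1, 1)) =?= x2,  empty =?= empty.
Delete trivial equation k =?= k.
Bind x2 := r(7, pair(1, 1)); no other remaining equation mentions x2.
Delete trivial equation empty =?= empty.
MGU = { v -> pair(1, 1), x2 -> r(7, pair(1, 1)) }, so x2 -> r(7, pair(1, 1)).

r(7, pair(1, 1))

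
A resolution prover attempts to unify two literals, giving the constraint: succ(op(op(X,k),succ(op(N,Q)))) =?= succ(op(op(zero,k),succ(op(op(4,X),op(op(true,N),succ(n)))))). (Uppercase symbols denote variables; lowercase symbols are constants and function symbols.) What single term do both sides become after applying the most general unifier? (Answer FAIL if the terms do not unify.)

succ(op(op(zero,k),succ(op(op(4,zero),op(op(true,op(4,zero)),succ(n))))))

Decompose succ/1: op(op(X,k),succ(op(N,Q))) =?= op(op(zero,k),succ(op(op(4,X),op(op(true,N),succ(n))))).
Decompose op/2: op(X,k) =?= op(zero,k),  succ(op(N,Q)) =?= succ(op(op(4,X),op(op(true,N),succ(n)))).
Decompose op/2: X =?= zero,  k =?= k.
Bind X := zero; substituting into the one remaining equation that mentions X gives: succ(op(N,Q)) =?= succ(op(op(4,zero),op(op(true,N),succ(n)))).
Delete trivial equation k =?= k.
Decompose succ/1: op(N,Q) =?= op(op(4,zero),op(op(true,N),succ(n))).
Decompose op/2: N =?= op(4,zero),  Q =?= op(op(true,N),succ(n)).
Bind N := op(4,zero); substituting into the remaining equation gives: Q =?= op(op(true,op(4,zero)),succ(n)).
Bind Q := op(op(true,op(4,zero)),succ(n)).
Applying the MGU to either side gives succ(op(op(zero,k),succ(op(op(4,zero),op(op(true,op(4,zero)),succ(n)))))).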